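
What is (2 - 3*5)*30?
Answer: -390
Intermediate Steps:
(2 - 3*5)*30 = (2 - 15)*30 = -13*30 = -390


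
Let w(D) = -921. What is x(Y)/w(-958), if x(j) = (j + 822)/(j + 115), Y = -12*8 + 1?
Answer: -727/18420 ≈ -0.039468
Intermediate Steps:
Y = -95 (Y = -96 + 1 = -95)
x(j) = (822 + j)/(115 + j)
x(Y)/w(-958) = ((822 - 95)/(115 - 95))/(-921) = (727/20)*(-1/921) = -727/18420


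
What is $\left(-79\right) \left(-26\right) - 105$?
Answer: $1949$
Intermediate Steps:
$\left(-79\right) \left(-26\right) - 105 = 2054 - 105 = 1949$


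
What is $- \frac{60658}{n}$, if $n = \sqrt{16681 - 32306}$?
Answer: $\frac{60658 i}{125} \approx 485.26 i$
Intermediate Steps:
$n = 125 i$ ($n = \sqrt{-15625} = 125 i \approx 125.0 i$)
$- \frac{60658}{n} = - \frac{60658}{125 i} = - 60658 \left(- \frac{i}{125}\right) = \frac{60658 i}{125}$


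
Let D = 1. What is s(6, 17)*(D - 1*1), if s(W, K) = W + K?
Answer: 0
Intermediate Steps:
s(W, K) = K + W
s(6, 17)*(D - 1*1) = (17 + 6)*(1 - 1*1) = 23*(1 - 1) = 23*0 = 0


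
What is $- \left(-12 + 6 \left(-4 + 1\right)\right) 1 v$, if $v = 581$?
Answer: $17430$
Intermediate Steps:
$- \left(-12 + 6 \left(-4 + 1\right)\right) 1 v = - \left(-12 + 6 \left(-4 + 1\right)\right) 1 \cdot 581 = - \left(-12 + 6 \left(-3\right)\right) 1 \cdot 581 = - \left(-12 - 18\right) 1 \cdot 581 = - \left(-30\right) 1 \cdot 581 = \left(-1\right) \left(-30\right) 581 = 30 \cdot 581 = 17430$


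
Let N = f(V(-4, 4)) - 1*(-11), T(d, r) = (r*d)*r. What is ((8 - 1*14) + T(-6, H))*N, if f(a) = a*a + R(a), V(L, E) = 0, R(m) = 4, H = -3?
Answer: -900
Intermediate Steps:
f(a) = 4 + a² (f(a) = a*a + 4 = a² + 4 = 4 + a²)
T(d, r) = d*r² (T(d, r) = (d*r)*r = d*r²)
N = 15 (N = (4 + 0²) - 1*(-11) = (4 + 0) + 11 = 4 + 11 = 15)
((8 - 1*14) + T(-6, H))*N = ((8 - 1*14) - 6*(-3)²)*15 = ((8 - 14) - 6*9)*15 = (-6 - 54)*15 = -60*15 = -900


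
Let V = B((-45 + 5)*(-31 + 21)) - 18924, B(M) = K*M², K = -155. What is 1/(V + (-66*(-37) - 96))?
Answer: -1/24816578 ≈ -4.0296e-8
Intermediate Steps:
B(M) = -155*M²
V = -24818924 (V = -155*(-45 + 5)²*(-31 + 21)² - 18924 = -155*(-40*(-10))² - 18924 = -155*400² - 18924 = -155*160000 - 18924 = -24800000 - 18924 = -24818924)
1/(V + (-66*(-37) - 96)) = 1/(-24818924 + (-66*(-37) - 96)) = 1/(-24818924 + (2442 - 96)) = 1/(-24818924 + 2346) = 1/(-24816578) = -1/24816578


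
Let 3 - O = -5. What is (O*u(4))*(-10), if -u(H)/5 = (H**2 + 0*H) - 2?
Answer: 5600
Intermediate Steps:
u(H) = 10 - 5*H**2 (u(H) = -5*((H**2 + 0*H) - 2) = -5*((H**2 + 0) - 2) = -5*(H**2 - 2) = -5*(-2 + H**2) = 10 - 5*H**2)
O = 8 (O = 3 - 1*(-5) = 3 + 5 = 8)
(O*u(4))*(-10) = (8*(10 - 5*4**2))*(-10) = (8*(10 - 5*16))*(-10) = (8*(10 - 80))*(-10) = (8*(-70))*(-10) = -560*(-10) = 5600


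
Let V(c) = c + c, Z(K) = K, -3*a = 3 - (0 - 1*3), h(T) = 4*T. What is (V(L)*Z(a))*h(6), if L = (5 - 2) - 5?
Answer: 192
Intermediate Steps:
L = -2 (L = 3 - 5 = -2)
a = -2 (a = -(3 - (0 - 1*3))/3 = -(3 - (0 - 3))/3 = -(3 - 1*(-3))/3 = -(3 + 3)/3 = -⅓*6 = -2)
V(c) = 2*c
(V(L)*Z(a))*h(6) = ((2*(-2))*(-2))*(4*6) = -4*(-2)*24 = 8*24 = 192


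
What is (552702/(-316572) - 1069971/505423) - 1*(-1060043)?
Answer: 28268199700217625/26667128326 ≈ 1.0600e+6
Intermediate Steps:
(552702/(-316572) - 1069971/505423) - 1*(-1060043) = (552702*(-1/316572) - 1069971*1/505423) + 1060043 = (-92117/52762 - 1069971/505423) + 1060043 = -103011860393/26667128326 + 1060043 = 28268199700217625/26667128326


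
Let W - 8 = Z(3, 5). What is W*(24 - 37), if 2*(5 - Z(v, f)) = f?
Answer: -273/2 ≈ -136.50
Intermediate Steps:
Z(v, f) = 5 - f/2
W = 21/2 (W = 8 + (5 - 1/2*5) = 8 + (5 - 5/2) = 8 + 5/2 = 21/2 ≈ 10.500)
W*(24 - 37) = 21*(24 - 37)/2 = (21/2)*(-13) = -273/2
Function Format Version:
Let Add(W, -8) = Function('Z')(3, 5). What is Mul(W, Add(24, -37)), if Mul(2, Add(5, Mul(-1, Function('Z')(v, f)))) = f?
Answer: Rational(-273, 2) ≈ -136.50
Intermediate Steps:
Function('Z')(v, f) = Add(5, Mul(Rational(-1, 2), f))
W = Rational(21, 2) (W = Add(8, Add(5, Mul(Rational(-1, 2), 5))) = Add(8, Add(5, Rational(-5, 2))) = Add(8, Rational(5, 2)) = Rational(21, 2) ≈ 10.500)
Mul(W, Add(24, -37)) = Mul(Rational(21, 2), Add(24, -37)) = Mul(Rational(21, 2), -13) = Rational(-273, 2)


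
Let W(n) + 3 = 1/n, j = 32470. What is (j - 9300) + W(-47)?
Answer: 1088848/47 ≈ 23167.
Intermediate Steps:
W(n) = -3 + 1/n
(j - 9300) + W(-47) = (32470 - 9300) + (-3 + 1/(-47)) = 23170 + (-3 - 1/47) = 23170 - 142/47 = 1088848/47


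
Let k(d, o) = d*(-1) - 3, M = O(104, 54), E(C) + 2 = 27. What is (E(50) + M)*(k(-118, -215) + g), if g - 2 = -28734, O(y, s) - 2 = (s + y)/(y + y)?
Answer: -82617279/104 ≈ -7.9440e+5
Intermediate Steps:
O(y, s) = 2 + (s + y)/(2*y) (O(y, s) = 2 + (s + y)/(y + y) = 2 + (s + y)/((2*y)) = 2 + (s + y)*(1/(2*y)) = 2 + (s + y)/(2*y))
E(C) = 25 (E(C) = -2 + 27 = 25)
g = -28732 (g = 2 - 28734 = -28732)
M = 287/104 (M = (½)*(54 + 5*104)/104 = (½)*(1/104)*(54 + 520) = (½)*(1/104)*574 = 287/104 ≈ 2.7596)
k(d, o) = -3 - d (k(d, o) = -d - 3 = -3 - d)
(E(50) + M)*(k(-118, -215) + g) = (25 + 287/104)*((-3 - 1*(-118)) - 28732) = 2887*((-3 + 118) - 28732)/104 = 2887*(115 - 28732)/104 = (2887/104)*(-28617) = -82617279/104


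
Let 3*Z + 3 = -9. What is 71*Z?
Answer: -284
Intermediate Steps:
Z = -4 (Z = -1 + (⅓)*(-9) = -1 - 3 = -4)
71*Z = 71*(-4) = -284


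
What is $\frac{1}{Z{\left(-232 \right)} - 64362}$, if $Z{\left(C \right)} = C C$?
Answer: $- \frac{1}{10538} \approx -9.4895 \cdot 10^{-5}$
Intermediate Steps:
$Z{\left(C \right)} = C^{2}$
$\frac{1}{Z{\left(-232 \right)} - 64362} = \frac{1}{\left(-232\right)^{2} - 64362} = \frac{1}{53824 - 64362} = \frac{1}{-10538} = - \frac{1}{10538}$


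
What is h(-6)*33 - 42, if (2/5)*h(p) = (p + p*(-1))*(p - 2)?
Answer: -42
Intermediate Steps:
h(p) = 0 (h(p) = 5*((p + p*(-1))*(p - 2))/2 = 5*((p - p)*(-2 + p))/2 = 5*(0*(-2 + p))/2 = (5/2)*0 = 0)
h(-6)*33 - 42 = 0*33 - 42 = 0 - 42 = -42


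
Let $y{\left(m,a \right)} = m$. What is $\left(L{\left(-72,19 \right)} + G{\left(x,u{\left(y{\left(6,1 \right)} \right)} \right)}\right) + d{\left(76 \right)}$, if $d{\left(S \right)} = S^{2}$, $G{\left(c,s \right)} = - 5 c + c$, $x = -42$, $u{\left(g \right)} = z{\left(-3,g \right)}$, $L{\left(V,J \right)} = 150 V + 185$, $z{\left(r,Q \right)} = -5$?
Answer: $-4671$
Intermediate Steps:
$L{\left(V,J \right)} = 185 + 150 V$
$u{\left(g \right)} = -5$
$G{\left(c,s \right)} = - 4 c$
$\left(L{\left(-72,19 \right)} + G{\left(x,u{\left(y{\left(6,1 \right)} \right)} \right)}\right) + d{\left(76 \right)} = \left(\left(185 + 150 \left(-72\right)\right) - -168\right) + 76^{2} = \left(\left(185 - 10800\right) + 168\right) + 5776 = \left(-10615 + 168\right) + 5776 = -10447 + 5776 = -4671$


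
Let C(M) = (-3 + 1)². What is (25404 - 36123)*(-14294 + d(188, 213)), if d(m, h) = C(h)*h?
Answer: 144084798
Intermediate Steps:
C(M) = 4 (C(M) = (-2)² = 4)
d(m, h) = 4*h
(25404 - 36123)*(-14294 + d(188, 213)) = (25404 - 36123)*(-14294 + 4*213) = -10719*(-14294 + 852) = -10719*(-13442) = 144084798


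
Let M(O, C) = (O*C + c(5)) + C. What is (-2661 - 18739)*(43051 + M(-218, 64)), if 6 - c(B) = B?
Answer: -624109600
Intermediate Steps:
c(B) = 6 - B
M(O, C) = 1 + C + C*O (M(O, C) = (O*C + (6 - 1*5)) + C = (C*O + (6 - 5)) + C = (C*O + 1) + C = (1 + C*O) + C = 1 + C + C*O)
(-2661 - 18739)*(43051 + M(-218, 64)) = (-2661 - 18739)*(43051 + (1 + 64 + 64*(-218))) = -21400*(43051 + (1 + 64 - 13952)) = -21400*(43051 - 13887) = -21400*29164 = -624109600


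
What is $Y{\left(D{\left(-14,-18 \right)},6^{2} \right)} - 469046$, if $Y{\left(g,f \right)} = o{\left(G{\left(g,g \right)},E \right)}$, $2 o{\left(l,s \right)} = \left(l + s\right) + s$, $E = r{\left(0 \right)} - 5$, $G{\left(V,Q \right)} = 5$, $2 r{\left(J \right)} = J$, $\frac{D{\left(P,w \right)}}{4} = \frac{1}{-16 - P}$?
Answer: $- \frac{938097}{2} \approx -4.6905 \cdot 10^{5}$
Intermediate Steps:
$D{\left(P,w \right)} = \frac{4}{-16 - P}$
$r{\left(J \right)} = \frac{J}{2}$
$E = -5$ ($E = \frac{1}{2} \cdot 0 - 5 = 0 - 5 = -5$)
$o{\left(l,s \right)} = s + \frac{l}{2}$ ($o{\left(l,s \right)} = \frac{\left(l + s\right) + s}{2} = \frac{l + 2 s}{2} = s + \frac{l}{2}$)
$Y{\left(g,f \right)} = - \frac{5}{2}$ ($Y{\left(g,f \right)} = -5 + \frac{1}{2} \cdot 5 = -5 + \frac{5}{2} = - \frac{5}{2}$)
$Y{\left(D{\left(-14,-18 \right)},6^{2} \right)} - 469046 = - \frac{5}{2} - 469046 = - \frac{938097}{2}$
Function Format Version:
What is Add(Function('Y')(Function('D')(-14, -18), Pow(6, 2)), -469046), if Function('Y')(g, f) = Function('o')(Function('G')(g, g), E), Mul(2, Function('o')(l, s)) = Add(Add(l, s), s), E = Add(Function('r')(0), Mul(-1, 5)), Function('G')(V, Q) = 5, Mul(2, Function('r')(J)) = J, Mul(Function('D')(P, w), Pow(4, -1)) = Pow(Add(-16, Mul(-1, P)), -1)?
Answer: Rational(-938097, 2) ≈ -4.6905e+5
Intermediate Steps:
Function('D')(P, w) = Mul(4, Pow(Add(-16, Mul(-1, P)), -1))
Function('r')(J) = Mul(Rational(1, 2), J)
E = -5 (E = Add(Mul(Rational(1, 2), 0), Mul(-1, 5)) = Add(0, -5) = -5)
Function('o')(l, s) = Add(s, Mul(Rational(1, 2), l)) (Function('o')(l, s) = Mul(Rational(1, 2), Add(Add(l, s), s)) = Mul(Rational(1, 2), Add(l, Mul(2, s))) = Add(s, Mul(Rational(1, 2), l)))
Function('Y')(g, f) = Rational(-5, 2) (Function('Y')(g, f) = Add(-5, Mul(Rational(1, 2), 5)) = Add(-5, Rational(5, 2)) = Rational(-5, 2))
Add(Function('Y')(Function('D')(-14, -18), Pow(6, 2)), -469046) = Add(Rational(-5, 2), -469046) = Rational(-938097, 2)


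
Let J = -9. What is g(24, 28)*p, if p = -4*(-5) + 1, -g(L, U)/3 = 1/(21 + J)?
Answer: -21/4 ≈ -5.2500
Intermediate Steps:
g(L, U) = -¼ (g(L, U) = -3/(21 - 9) = -3/12 = -3*1/12 = -¼)
p = 21 (p = 20 + 1 = 21)
g(24, 28)*p = -¼*21 = -21/4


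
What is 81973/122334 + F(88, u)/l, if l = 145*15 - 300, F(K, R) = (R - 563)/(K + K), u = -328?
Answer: 408213491/611670000 ≈ 0.66738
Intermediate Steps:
F(K, R) = (-563 + R)/(2*K) (F(K, R) = (-563 + R)/((2*K)) = (-563 + R)*(1/(2*K)) = (-563 + R)/(2*K))
l = 1875 (l = 2175 - 300 = 1875)
81973/122334 + F(88, u)/l = 81973/122334 + ((½)*(-563 - 328)/88)/1875 = 81973*(1/122334) + ((½)*(1/88)*(-891))*(1/1875) = 81973/122334 - 81/16*1/1875 = 81973/122334 - 27/10000 = 408213491/611670000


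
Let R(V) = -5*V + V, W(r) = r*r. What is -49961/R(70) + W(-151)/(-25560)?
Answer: 3970684/22365 ≈ 177.54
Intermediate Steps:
W(r) = r**2
R(V) = -4*V
-49961/R(70) + W(-151)/(-25560) = -49961/((-4*70)) + (-151)**2/(-25560) = -49961/(-280) + 22801*(-1/25560) = -49961*(-1/280) - 22801/25560 = 49961/280 - 22801/25560 = 3970684/22365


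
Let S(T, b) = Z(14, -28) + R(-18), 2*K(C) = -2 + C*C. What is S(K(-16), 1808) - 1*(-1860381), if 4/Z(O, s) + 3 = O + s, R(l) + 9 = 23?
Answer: 31626711/17 ≈ 1.8604e+6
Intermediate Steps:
R(l) = 14 (R(l) = -9 + 23 = 14)
Z(O, s) = 4/(-3 + O + s) (Z(O, s) = 4/(-3 + (O + s)) = 4/(-3 + O + s))
K(C) = -1 + C²/2 (K(C) = (-2 + C*C)/2 = (-2 + C²)/2 = -1 + C²/2)
S(T, b) = 234/17 (S(T, b) = 4/(-3 + 14 - 28) + 14 = 4/(-17) + 14 = 4*(-1/17) + 14 = -4/17 + 14 = 234/17)
S(K(-16), 1808) - 1*(-1860381) = 234/17 - 1*(-1860381) = 234/17 + 1860381 = 31626711/17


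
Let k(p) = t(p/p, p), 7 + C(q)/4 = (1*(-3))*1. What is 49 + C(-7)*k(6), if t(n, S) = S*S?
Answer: -1391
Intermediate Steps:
C(q) = -40 (C(q) = -28 + 4*((1*(-3))*1) = -28 + 4*(-3*1) = -28 + 4*(-3) = -28 - 12 = -40)
t(n, S) = S**2
k(p) = p**2
49 + C(-7)*k(6) = 49 - 40*6**2 = 49 - 40*36 = 49 - 1440 = -1391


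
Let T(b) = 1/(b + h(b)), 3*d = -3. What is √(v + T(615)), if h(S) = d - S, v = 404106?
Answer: √404105 ≈ 635.69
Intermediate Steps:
d = -1 (d = (⅓)*(-3) = -1)
h(S) = -1 - S
T(b) = -1 (T(b) = 1/(b + (-1 - b)) = 1/(-1) = -1)
√(v + T(615)) = √(404106 - 1) = √404105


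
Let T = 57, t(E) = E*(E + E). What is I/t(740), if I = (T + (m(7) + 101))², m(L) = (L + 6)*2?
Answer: 1058/34225 ≈ 0.030913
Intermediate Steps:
t(E) = 2*E² (t(E) = E*(2*E) = 2*E²)
m(L) = 12 + 2*L (m(L) = (6 + L)*2 = 12 + 2*L)
I = 33856 (I = (57 + ((12 + 2*7) + 101))² = (57 + ((12 + 14) + 101))² = (57 + (26 + 101))² = (57 + 127)² = 184² = 33856)
I/t(740) = 33856/((2*740²)) = 33856/((2*547600)) = 33856/1095200 = 33856*(1/1095200) = 1058/34225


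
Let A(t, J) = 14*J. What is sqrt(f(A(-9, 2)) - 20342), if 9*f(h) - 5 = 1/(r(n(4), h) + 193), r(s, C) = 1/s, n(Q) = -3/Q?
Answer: 2*I*sqrt(605285089)/345 ≈ 142.62*I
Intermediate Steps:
f(h) = 2878/5175 (f(h) = 5/9 + 1/(9*(1/(-3/4) + 193)) = 5/9 + 1/(9*(-4/3 + 193)) = 5/9 + 1/(9*(575/3)) = 5/9 + (1/9)*(3/575) = 5/9 + 1/1725 = 2878/5175)
sqrt(f(A(-9, 2)) - 20342) = sqrt(2878/5175 - 20342) = sqrt(-105266972/5175) = 2*I*sqrt(605285089)/345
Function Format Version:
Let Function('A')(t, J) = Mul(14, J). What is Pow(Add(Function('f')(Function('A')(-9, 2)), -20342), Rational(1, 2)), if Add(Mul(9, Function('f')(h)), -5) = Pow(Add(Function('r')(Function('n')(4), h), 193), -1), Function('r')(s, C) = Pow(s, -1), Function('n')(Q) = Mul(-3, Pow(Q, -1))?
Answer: Mul(Rational(2, 345), I, Pow(605285089, Rational(1, 2))) ≈ Mul(142.62, I)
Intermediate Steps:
Function('f')(h) = Rational(2878, 5175) (Function('f')(h) = Add(Rational(5, 9), Mul(Rational(1, 9), Pow(Add(Pow(Mul(-3, Pow(4, -1)), -1), 193), -1))) = Add(Rational(5, 9), Mul(Rational(1, 9), Pow(Add(Pow(Mul(-3, Rational(1, 4)), -1), 193), -1))) = Add(Rational(5, 9), Mul(Rational(1, 9), Pow(Add(Pow(Rational(-3, 4), -1), 193), -1))) = Add(Rational(5, 9), Mul(Rational(1, 9), Pow(Add(Rational(-4, 3), 193), -1))) = Add(Rational(5, 9), Mul(Rational(1, 9), Pow(Rational(575, 3), -1))) = Add(Rational(5, 9), Mul(Rational(1, 9), Rational(3, 575))) = Add(Rational(5, 9), Rational(1, 1725)) = Rational(2878, 5175))
Pow(Add(Function('f')(Function('A')(-9, 2)), -20342), Rational(1, 2)) = Pow(Add(Rational(2878, 5175), -20342), Rational(1, 2)) = Pow(Rational(-105266972, 5175), Rational(1, 2)) = Mul(Rational(2, 345), I, Pow(605285089, Rational(1, 2)))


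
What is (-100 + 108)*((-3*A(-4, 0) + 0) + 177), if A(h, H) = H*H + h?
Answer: 1512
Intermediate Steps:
A(h, H) = h + H² (A(h, H) = H² + h = h + H²)
(-100 + 108)*((-3*A(-4, 0) + 0) + 177) = (-100 + 108)*((-3*(-4 + 0²) + 0) + 177) = 8*((-3*(-4 + 0) + 0) + 177) = 8*((-3*(-4) + 0) + 177) = 8*((12 + 0) + 177) = 8*(12 + 177) = 8*189 = 1512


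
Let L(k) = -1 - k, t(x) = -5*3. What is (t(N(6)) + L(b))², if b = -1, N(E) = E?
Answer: 225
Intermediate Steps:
t(x) = -15
(t(N(6)) + L(b))² = (-15 + (-1 - 1*(-1)))² = (-15 + (-1 + 1))² = (-15 + 0)² = (-15)² = 225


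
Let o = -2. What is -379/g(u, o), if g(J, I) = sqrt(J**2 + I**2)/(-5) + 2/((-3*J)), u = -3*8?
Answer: 68220/150331 + 982368*sqrt(145)/150331 ≈ 79.142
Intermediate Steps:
u = -24
g(J, I) = -2/(3*J) - sqrt(I**2 + J**2)/5 (g(J, I) = sqrt(I**2 + J**2)*(-1/5) + 2*(-1/(3*J)) = -sqrt(I**2 + J**2)/5 - 2/(3*J) = -2/(3*J) - sqrt(I**2 + J**2)/5)
-379/g(u, o) = -379/(-2/3/(-24) - sqrt((-2)**2 + (-24)**2)/5) = -379/(-2/3*(-1/24) - sqrt(4 + 576)/5) = -379/(1/36 - 2*sqrt(145)/5)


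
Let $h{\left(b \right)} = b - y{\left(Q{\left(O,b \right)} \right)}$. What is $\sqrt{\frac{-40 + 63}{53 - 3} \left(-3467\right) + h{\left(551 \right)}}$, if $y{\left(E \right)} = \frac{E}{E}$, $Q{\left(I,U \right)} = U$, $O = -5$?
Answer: $\frac{i \sqrt{104482}}{10} \approx 32.324 i$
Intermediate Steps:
$y{\left(E \right)} = 1$
$h{\left(b \right)} = -1 + b$ ($h{\left(b \right)} = b - 1 = -1 + b$)
$\sqrt{\frac{-40 + 63}{53 - 3} \left(-3467\right) + h{\left(551 \right)}} = \sqrt{\frac{-40 + 63}{53 - 3} \left(-3467\right) + \left(-1 + 551\right)} = \sqrt{\frac{23}{50} \left(-3467\right) + 550} = \sqrt{- \frac{79741}{50} + 550} = \sqrt{- \frac{52241}{50}} = \frac{i \sqrt{104482}}{10}$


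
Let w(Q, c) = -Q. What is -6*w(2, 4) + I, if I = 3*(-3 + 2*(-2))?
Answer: -9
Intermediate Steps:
I = -21 (I = 3*(-3 - 4) = 3*(-7) = -21)
-6*w(2, 4) + I = -(-6)*2 - 21 = -6*(-2) - 21 = 12 - 21 = -9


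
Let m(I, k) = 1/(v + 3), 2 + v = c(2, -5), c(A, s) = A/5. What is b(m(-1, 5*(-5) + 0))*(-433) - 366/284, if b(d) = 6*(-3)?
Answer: 1106565/142 ≈ 7792.7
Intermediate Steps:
c(A, s) = A/5 (c(A, s) = A*(1/5) = A/5)
v = -8/5 (v = -2 + (1/5)*2 = -2 + 2/5 = -8/5 ≈ -1.6000)
m(I, k) = 5/7 (m(I, k) = 1/(-8/5 + 3) = 1/(7/5) = 5/7)
b(d) = -18
b(m(-1, 5*(-5) + 0))*(-433) - 366/284 = -18*(-433) - 366/284 = 7794 - 366*1/284 = 7794 - 183/142 = 1106565/142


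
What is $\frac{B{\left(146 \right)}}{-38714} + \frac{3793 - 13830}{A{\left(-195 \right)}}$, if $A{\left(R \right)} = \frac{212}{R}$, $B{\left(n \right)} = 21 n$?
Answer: $\frac{37885485759}{4103684} \approx 9232.1$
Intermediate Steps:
$\frac{B{\left(146 \right)}}{-38714} + \frac{3793 - 13830}{A{\left(-195 \right)}} = \frac{21 \cdot 146}{-38714} + \frac{3793 - 13830}{212 \frac{1}{-195}} = 3066 \left(- \frac{1}{38714}\right) + \frac{3793 - 13830}{212 \left(- \frac{1}{195}\right)} = - \frac{1533}{19357} - \frac{10037}{- \frac{212}{195}} = - \frac{1533}{19357} - - \frac{1957215}{212} = - \frac{1533}{19357} + \frac{1957215}{212} = \frac{37885485759}{4103684}$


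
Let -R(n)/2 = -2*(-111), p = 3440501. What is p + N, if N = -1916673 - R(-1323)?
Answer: 1524272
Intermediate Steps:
R(n) = -444 (R(n) = -(-4)*(-111) = -2*222 = -444)
N = -1916229 (N = -1916673 - 1*(-444) = -1916673 + 444 = -1916229)
p + N = 3440501 - 1916229 = 1524272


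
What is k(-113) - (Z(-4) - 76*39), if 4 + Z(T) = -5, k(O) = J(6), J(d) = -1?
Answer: 2972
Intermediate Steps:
k(O) = -1
Z(T) = -9 (Z(T) = -4 - 5 = -9)
k(-113) - (Z(-4) - 76*39) = -1 - (-9 - 76*39) = -1 - (-9 - 2964) = -1 - 1*(-2973) = -1 + 2973 = 2972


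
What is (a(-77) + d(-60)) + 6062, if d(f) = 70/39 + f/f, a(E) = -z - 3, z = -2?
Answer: 236488/39 ≈ 6063.8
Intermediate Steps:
a(E) = -1 (a(E) = -1*(-2) - 3 = 2 - 3 = -1)
d(f) = 109/39 (d(f) = 70*(1/39) + 1 = 70/39 + 1 = 109/39)
(a(-77) + d(-60)) + 6062 = (-1 + 109/39) + 6062 = 70/39 + 6062 = 236488/39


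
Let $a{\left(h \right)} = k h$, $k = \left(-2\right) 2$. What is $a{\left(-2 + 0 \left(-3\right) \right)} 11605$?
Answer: $92840$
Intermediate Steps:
$k = -4$
$a{\left(h \right)} = - 4 h$
$a{\left(-2 + 0 \left(-3\right) \right)} 11605 = - 4 \left(-2 + 0 \left(-3\right)\right) 11605 = - 4 \left(-2 + 0\right) 11605 = \left(-4\right) \left(-2\right) 11605 = 8 \cdot 11605 = 92840$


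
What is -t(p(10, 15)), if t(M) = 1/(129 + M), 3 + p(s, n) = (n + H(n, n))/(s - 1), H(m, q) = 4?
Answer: -9/1153 ≈ -0.0078057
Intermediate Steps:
p(s, n) = -3 + (4 + n)/(-1 + s) (p(s, n) = -3 + (n + 4)/(s - 1) = -3 + (4 + n)/(-1 + s))
-t(p(10, 15)) = -1/(129 + (7 + 15 - 3*10)/(-1 + 10)) = -1/(129 + (7 + 15 - 30)/9) = -1/(129 + (⅑)*(-8)) = -1/(129 - 8/9) = -1/1153/9 = -1*9/1153 = -9/1153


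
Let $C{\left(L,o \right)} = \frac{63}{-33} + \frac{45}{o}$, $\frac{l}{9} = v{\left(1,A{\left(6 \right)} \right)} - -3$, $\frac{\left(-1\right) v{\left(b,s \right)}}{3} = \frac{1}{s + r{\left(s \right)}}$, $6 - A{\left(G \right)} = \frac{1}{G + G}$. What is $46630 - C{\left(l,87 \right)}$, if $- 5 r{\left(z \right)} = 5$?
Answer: $\frac{14875414}{319} \approx 46631.0$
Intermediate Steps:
$r{\left(z \right)} = -1$ ($r{\left(z \right)} = \left(- \frac{1}{5}\right) 5 = -1$)
$A{\left(G \right)} = 6 - \frac{1}{2 G}$ ($A{\left(G \right)} = 6 - \frac{1}{G + G} = 6 - \frac{1}{2 G}$)
$v{\left(b,s \right)} = - \frac{3}{-1 + s}$ ($v{\left(b,s \right)} = - \frac{3}{s - 1} = - \frac{3}{-1 + s}$)
$l = \frac{1269}{59}$ ($l = 9 \left(- \frac{3}{-1 + \left(6 - \frac{1}{2 \cdot 6}\right)} - -3\right) = 9 \left(- \frac{3}{-1 + \left(6 - \frac{1}{12}\right)} + 3\right) = 9 \left(- \frac{3}{-1 + \frac{71}{12}} + 3\right) = 9 \left(- \frac{3}{\frac{59}{12}} + 3\right) = 9 \left(\left(-3\right) \frac{12}{59} + 3\right) = 9 \left(- \frac{36}{59} + 3\right) = 9 \cdot \frac{141}{59} = \frac{1269}{59} \approx 21.508$)
$C{\left(L,o \right)} = - \frac{21}{11} + \frac{45}{o}$ ($C{\left(L,o \right)} = 63 \left(- \frac{1}{33}\right) + \frac{45}{o} = - \frac{21}{11} + \frac{45}{o}$)
$46630 - C{\left(l,87 \right)} = 46630 - \left(- \frac{21}{11} + \frac{45}{87}\right) = 46630 - \left(- \frac{21}{11} + 45 \cdot \frac{1}{87}\right) = 46630 - \left(- \frac{21}{11} + \frac{15}{29}\right) = 46630 - - \frac{444}{319} = 46630 + \frac{444}{319} = \frac{14875414}{319}$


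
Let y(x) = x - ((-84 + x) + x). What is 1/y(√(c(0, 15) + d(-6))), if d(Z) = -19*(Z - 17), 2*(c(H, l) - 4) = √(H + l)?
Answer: 1/(84 - √(441 + √15/2)) ≈ 0.015885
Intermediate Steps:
c(H, l) = 4 + √(H + l)/2
d(Z) = 323 - 19*Z (d(Z) = -19*(-17 + Z) = 323 - 19*Z)
y(x) = 84 - x (y(x) = x - (-84 + 2*x) = x + (84 - 2*x) = 84 - x)
1/y(√(c(0, 15) + d(-6))) = 1/(84 - √((4 + √(0 + 15)/2) + (323 - 19*(-6)))) = 1/(84 - √((4 + √15/2) + (323 + 114))) = 1/(84 - √((4 + √15/2) + 437)) = 1/(84 - √(441 + √15/2))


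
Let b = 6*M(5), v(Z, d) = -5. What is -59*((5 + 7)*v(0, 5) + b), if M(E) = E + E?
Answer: 0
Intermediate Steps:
M(E) = 2*E
b = 60 (b = 6*(2*5) = 6*10 = 60)
-59*((5 + 7)*v(0, 5) + b) = -59*((5 + 7)*(-5) + 60) = -59*(12*(-5) + 60) = -59*(-60 + 60) = -59*0 = 0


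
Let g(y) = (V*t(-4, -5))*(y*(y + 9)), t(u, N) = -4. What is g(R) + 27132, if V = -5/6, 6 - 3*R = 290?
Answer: 1462444/27 ≈ 54165.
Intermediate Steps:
R = -284/3 (R = 2 - ⅓*290 = 2 - 290/3 = -284/3 ≈ -94.667)
V = -⅚ (V = -5*⅙ = -⅚ ≈ -0.83333)
g(y) = 10*y*(9 + y)/3 (g(y) = (-⅚*(-4))*(y*(y + 9)) = 10*(y*(9 + y))/3 = 10*y*(9 + y)/3)
g(R) + 27132 = (10/3)*(-284/3)*(9 - 284/3) + 27132 = (10/3)*(-284/3)*(-257/3) + 27132 = 729880/27 + 27132 = 1462444/27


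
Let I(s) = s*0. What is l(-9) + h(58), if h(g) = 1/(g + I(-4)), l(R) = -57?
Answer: -3305/58 ≈ -56.983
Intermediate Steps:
I(s) = 0
h(g) = 1/g (h(g) = 1/(g + 0) = 1/g)
l(-9) + h(58) = -57 + 1/58 = -3305/58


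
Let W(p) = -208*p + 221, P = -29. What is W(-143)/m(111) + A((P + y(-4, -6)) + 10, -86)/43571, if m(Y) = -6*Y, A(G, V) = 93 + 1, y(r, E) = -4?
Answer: -1305542411/29018286 ≈ -44.990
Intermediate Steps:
W(p) = 221 - 208*p
A(G, V) = 94
W(-143)/m(111) + A((P + y(-4, -6)) + 10, -86)/43571 = (221 - 208*(-143))/((-6*111)) + 94/43571 = (221 + 29744)/(-666) + 94*(1/43571) = 29965*(-1/666) + 94/43571 = -29965/666 + 94/43571 = -1305542411/29018286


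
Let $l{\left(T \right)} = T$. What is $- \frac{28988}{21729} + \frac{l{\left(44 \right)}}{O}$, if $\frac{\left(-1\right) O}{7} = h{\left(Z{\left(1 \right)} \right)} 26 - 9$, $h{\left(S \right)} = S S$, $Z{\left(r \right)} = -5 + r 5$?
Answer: $- \frac{290056}{456309} \approx -0.63566$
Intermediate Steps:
$Z{\left(r \right)} = -5 + 5 r$
$h{\left(S \right)} = S^{2}$
$O = 63$ ($O = - 7 \left(\left(-5 + 5 \cdot 1\right)^{2} \cdot 26 - 9\right) = - 7 \left(\left(-5 + 5\right)^{2} \cdot 26 - 9\right) = - 7 \left(0^{2} \cdot 26 - 9\right) = - 7 \left(0 \cdot 26 - 9\right) = - 7 \left(0 - 9\right) = \left(-7\right) \left(-9\right) = 63$)
$- \frac{28988}{21729} + \frac{l{\left(44 \right)}}{O} = - \frac{28988}{21729} + \frac{44}{63} = - \frac{290056}{456309}$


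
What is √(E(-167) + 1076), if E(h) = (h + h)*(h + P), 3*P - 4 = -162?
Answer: √670002/3 ≈ 272.85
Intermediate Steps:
P = -158/3 (P = 4/3 + (⅓)*(-162) = 4/3 - 54 = -158/3 ≈ -52.667)
E(h) = 2*h*(-158/3 + h) (E(h) = (h + h)*(h - 158/3) = (2*h)*(-158/3 + h) = 2*h*(-158/3 + h))
√(E(-167) + 1076) = √((⅔)*(-167)*(-158 + 3*(-167)) + 1076) = √((⅔)*(-167)*(-158 - 501) + 1076) = √((⅔)*(-167)*(-659) + 1076) = √(220106/3 + 1076) = √(223334/3) = √670002/3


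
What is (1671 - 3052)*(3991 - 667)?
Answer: -4590444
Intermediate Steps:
(1671 - 3052)*(3991 - 667) = -1381*3324 = -4590444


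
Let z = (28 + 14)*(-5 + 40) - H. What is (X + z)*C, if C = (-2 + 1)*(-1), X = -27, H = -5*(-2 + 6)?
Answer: 1463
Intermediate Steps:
H = -20 (H = -5*4 = -20)
z = 1490 (z = (28 + 14)*(-5 + 40) - 1*(-20) = 42*35 + 20 = 1470 + 20 = 1490)
C = 1 (C = -1*(-1) = 1)
(X + z)*C = (-27 + 1490)*1 = 1463*1 = 1463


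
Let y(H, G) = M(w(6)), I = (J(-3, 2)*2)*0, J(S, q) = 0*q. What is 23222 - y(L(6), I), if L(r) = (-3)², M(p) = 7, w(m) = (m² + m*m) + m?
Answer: 23215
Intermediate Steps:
J(S, q) = 0
I = 0 (I = (0*2)*0 = 0*0 = 0)
w(m) = m + 2*m² (w(m) = (m² + m²) + m = 2*m² + m = m + 2*m²)
L(r) = 9
y(H, G) = 7
23222 - y(L(6), I) = 23222 - 1*7 = 23222 - 7 = 23215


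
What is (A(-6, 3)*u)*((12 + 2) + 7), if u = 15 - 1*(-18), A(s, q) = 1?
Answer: 693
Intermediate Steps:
u = 33 (u = 15 + 18 = 33)
(A(-6, 3)*u)*((12 + 2) + 7) = (1*33)*((12 + 2) + 7) = 33*(14 + 7) = 33*21 = 693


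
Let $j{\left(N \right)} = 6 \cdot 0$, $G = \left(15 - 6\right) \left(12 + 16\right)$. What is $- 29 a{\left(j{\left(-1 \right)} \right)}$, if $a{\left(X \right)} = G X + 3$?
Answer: $-87$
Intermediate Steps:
$G = 252$ ($G = 9 \cdot 28 = 252$)
$j{\left(N \right)} = 0$
$a{\left(X \right)} = 3 + 252 X$ ($a{\left(X \right)} = 252 X + 3 = 3 + 252 X$)
$- 29 a{\left(j{\left(-1 \right)} \right)} = - 29 \left(3 + 252 \cdot 0\right) = - 29 \left(3 + 0\right) = \left(-29\right) 3 = -87$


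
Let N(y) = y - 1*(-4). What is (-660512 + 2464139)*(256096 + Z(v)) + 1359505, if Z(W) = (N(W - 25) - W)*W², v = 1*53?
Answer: 355508866594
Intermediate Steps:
N(y) = 4 + y (N(y) = y + 4 = 4 + y)
v = 53
Z(W) = -21*W² (Z(W) = ((4 + (W - 25)) - W)*W² = ((4 + (-25 + W)) - W)*W² = ((-21 + W) - W)*W² = -21*W²)
(-660512 + 2464139)*(256096 + Z(v)) + 1359505 = (-660512 + 2464139)*(256096 - 21*53²) + 1359505 = 1803627*(256096 - 21*2809) + 1359505 = 1803627*(256096 - 58989) + 1359505 = 1803627*197107 + 1359505 = 355507507089 + 1359505 = 355508866594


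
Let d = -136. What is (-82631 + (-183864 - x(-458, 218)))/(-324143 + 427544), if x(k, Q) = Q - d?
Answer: -266849/103401 ≈ -2.5807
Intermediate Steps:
x(k, Q) = 136 + Q (x(k, Q) = Q - 1*(-136) = Q + 136 = 136 + Q)
(-82631 + (-183864 - x(-458, 218)))/(-324143 + 427544) = (-82631 + (-183864 - (136 + 218)))/(-324143 + 427544) = (-82631 + (-183864 - 1*354))/103401 = (-82631 + (-183864 - 354))*(1/103401) = (-82631 - 184218)*(1/103401) = -266849*1/103401 = -266849/103401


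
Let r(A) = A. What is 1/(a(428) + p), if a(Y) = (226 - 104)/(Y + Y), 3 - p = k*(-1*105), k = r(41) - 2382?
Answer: -428/105203195 ≈ -4.0683e-6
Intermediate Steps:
k = -2341 (k = 41 - 2382 = -2341)
p = -245802 (p = 3 - (-2341)*(-1*105) = 3 - (-2341)*(-105) = 3 - 1*245805 = 3 - 245805 = -245802)
a(Y) = 61/Y (a(Y) = 122/((2*Y)) = 122*(1/(2*Y)) = 61/Y)
1/(a(428) + p) = 1/(61/428 - 245802) = 1/(-105203195/428) = -428/105203195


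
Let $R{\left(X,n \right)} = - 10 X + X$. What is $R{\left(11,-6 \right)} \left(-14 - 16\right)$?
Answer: $2970$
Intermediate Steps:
$R{\left(X,n \right)} = - 9 X$
$R{\left(11,-6 \right)} \left(-14 - 16\right) = \left(-9\right) 11 \left(-14 - 16\right) = \left(-99\right) \left(-30\right) = 2970$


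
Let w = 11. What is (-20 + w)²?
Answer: 81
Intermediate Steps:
(-20 + w)² = (-20 + 11)² = (-9)² = 81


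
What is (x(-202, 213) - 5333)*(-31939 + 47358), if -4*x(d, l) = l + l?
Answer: -167743301/2 ≈ -8.3872e+7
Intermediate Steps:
x(d, l) = -l/2 (x(d, l) = -(l + l)/4 = -l/2)
(x(-202, 213) - 5333)*(-31939 + 47358) = (-1/2*213 - 5333)*(-31939 + 47358) = (-213/2 - 5333)*15419 = -10879/2*15419 = -167743301/2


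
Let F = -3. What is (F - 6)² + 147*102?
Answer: 15075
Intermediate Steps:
(F - 6)² + 147*102 = (-3 - 6)² + 147*102 = (-9)² + 14994 = 81 + 14994 = 15075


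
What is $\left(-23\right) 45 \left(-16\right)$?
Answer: $16560$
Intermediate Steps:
$\left(-23\right) 45 \left(-16\right) = \left(-1035\right) \left(-16\right) = 16560$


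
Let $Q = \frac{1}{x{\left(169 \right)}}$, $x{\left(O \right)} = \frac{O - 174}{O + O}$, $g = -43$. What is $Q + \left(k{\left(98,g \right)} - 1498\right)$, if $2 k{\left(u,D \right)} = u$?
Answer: $- \frac{7583}{5} \approx -1516.6$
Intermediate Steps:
$k{\left(u,D \right)} = \frac{u}{2}$
$x{\left(O \right)} = \frac{-174 + O}{2 O}$
$Q = - \frac{338}{5}$ ($Q = \frac{1}{\frac{1}{2} \cdot \frac{1}{169} \left(-174 + 169\right)} = \frac{1}{\frac{1}{2} \cdot \frac{1}{169} \left(-5\right)} = \frac{1}{- \frac{5}{338}} = - \frac{338}{5} \approx -67.6$)
$Q + \left(k{\left(98,g \right)} - 1498\right) = - \frac{338}{5} + \left(\frac{1}{2} \cdot 98 - 1498\right) = - \frac{338}{5} + \left(49 - 1498\right) = - \frac{338}{5} - 1449 = - \frac{7583}{5}$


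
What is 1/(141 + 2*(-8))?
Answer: 1/125 ≈ 0.0080000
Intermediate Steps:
1/(141 + 2*(-8)) = 1/(141 - 16) = 1/125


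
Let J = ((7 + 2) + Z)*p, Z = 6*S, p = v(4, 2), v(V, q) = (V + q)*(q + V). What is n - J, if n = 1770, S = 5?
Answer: 366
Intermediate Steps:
v(V, q) = (V + q)² (v(V, q) = (V + q)*(V + q) = (V + q)²)
p = 36 (p = (4 + 2)² = 6² = 36)
Z = 30 (Z = 6*5 = 30)
J = 1404 (J = ((7 + 2) + 30)*36 = (9 + 30)*36 = 39*36 = 1404)
n - J = 1770 - 1*1404 = 1770 - 1404 = 366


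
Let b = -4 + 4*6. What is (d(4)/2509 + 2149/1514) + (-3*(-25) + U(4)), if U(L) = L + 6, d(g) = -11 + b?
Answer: 328288677/3798626 ≈ 86.423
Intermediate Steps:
b = 20 (b = -4 + 24 = 20)
d(g) = 9 (d(g) = -11 + 20 = 9)
U(L) = 6 + L
(d(4)/2509 + 2149/1514) + (-3*(-25) + U(4)) = (9/2509 + 2149/1514) + (-3*(-25) + (6 + 4)) = (9*(1/2509) + 2149*(1/1514)) + (75 + 10) = (9/2509 + 2149/1514) + 85 = 5405467/3798626 + 85 = 328288677/3798626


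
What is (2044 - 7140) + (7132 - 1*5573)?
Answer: -3537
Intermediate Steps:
(2044 - 7140) + (7132 - 1*5573) = -5096 + (7132 - 5573) = -5096 + 1559 = -3537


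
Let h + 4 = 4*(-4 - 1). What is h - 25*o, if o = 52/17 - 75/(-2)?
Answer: -35291/34 ≈ -1038.0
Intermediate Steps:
h = -24 (h = -4 + 4*(-4 - 1) = -4 + 4*(-5) = -4 - 20 = -24)
o = 1379/34 (o = 52*(1/17) - 75*(-½) = 52/17 + 75/2 = 1379/34 ≈ 40.559)
h - 25*o = -24 - 25*1379/34 = -24 - 34475/34 = -35291/34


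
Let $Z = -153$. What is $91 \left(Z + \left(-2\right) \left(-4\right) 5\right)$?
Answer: $-10283$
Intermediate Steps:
$91 \left(Z + \left(-2\right) \left(-4\right) 5\right) = 91 \left(-153 + \left(-2\right) \left(-4\right) 5\right) = 91 \left(-153 + 8 \cdot 5\right) = 91 \left(-153 + 40\right) = 91 \left(-113\right) = -10283$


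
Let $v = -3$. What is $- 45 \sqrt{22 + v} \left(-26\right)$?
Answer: $1170 \sqrt{19} \approx 5099.9$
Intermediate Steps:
$- 45 \sqrt{22 + v} \left(-26\right) = - 45 \sqrt{22 - 3} \left(-26\right) = - 45 \sqrt{19} \left(-26\right) = 1170 \sqrt{19}$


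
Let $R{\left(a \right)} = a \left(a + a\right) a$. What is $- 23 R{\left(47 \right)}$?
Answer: $-4775858$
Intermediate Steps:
$R{\left(a \right)} = 2 a^{3}$ ($R{\left(a \right)} = a 2 a a = 2 a^{2} a = 2 a^{3}$)
$- 23 R{\left(47 \right)} = - 23 \cdot 2 \cdot 47^{3} = - 23 \cdot 2 \cdot 103823 = \left(-23\right) 207646 = -4775858$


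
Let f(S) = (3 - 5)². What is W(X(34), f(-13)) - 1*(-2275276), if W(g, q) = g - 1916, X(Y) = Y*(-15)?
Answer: 2272850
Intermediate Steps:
X(Y) = -15*Y
f(S) = 4 (f(S) = (-2)² = 4)
W(g, q) = -1916 + g
W(X(34), f(-13)) - 1*(-2275276) = (-1916 - 15*34) - 1*(-2275276) = (-1916 - 510) + 2275276 = -2426 + 2275276 = 2272850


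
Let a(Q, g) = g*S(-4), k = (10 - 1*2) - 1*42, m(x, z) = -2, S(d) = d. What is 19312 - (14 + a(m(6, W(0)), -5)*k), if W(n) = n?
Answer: 19978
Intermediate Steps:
k = -34 (k = (10 - 2) - 42 = 8 - 42 = -34)
a(Q, g) = -4*g (a(Q, g) = g*(-4) = -4*g)
19312 - (14 + a(m(6, W(0)), -5)*k) = 19312 - (14 - 4*(-5)*(-34)) = 19312 - (14 + 20*(-34)) = 19312 - (14 - 680) = 19312 - 1*(-666) = 19312 + 666 = 19978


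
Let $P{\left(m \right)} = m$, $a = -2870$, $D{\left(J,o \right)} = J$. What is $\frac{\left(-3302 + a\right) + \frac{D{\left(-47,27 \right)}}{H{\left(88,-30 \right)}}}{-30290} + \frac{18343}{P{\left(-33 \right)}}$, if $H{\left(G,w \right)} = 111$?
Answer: $- \frac{1580770297}{2844930} \approx -555.64$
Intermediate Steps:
$\frac{\left(-3302 + a\right) + \frac{D{\left(-47,27 \right)}}{H{\left(88,-30 \right)}}}{-30290} + \frac{18343}{P{\left(-33 \right)}} = \frac{\left(-3302 - 2870\right) - \frac{47}{111}}{-30290} + \frac{18343}{-33} = \left(-6172 - \frac{47}{111}\right) \left(- \frac{1}{30290}\right) + 18343 \left(- \frac{1}{33}\right) = \left(-6172 - \frac{47}{111}\right) \left(- \frac{1}{30290}\right) - \frac{18343}{33} = \left(- \frac{685139}{111}\right) \left(- \frac{1}{30290}\right) - \frac{18343}{33} = \frac{52703}{258630} - \frac{18343}{33} = - \frac{1580770297}{2844930}$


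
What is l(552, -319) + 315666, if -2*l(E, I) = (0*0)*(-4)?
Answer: 315666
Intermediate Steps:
l(E, I) = 0 (l(E, I) = -0*0*(-4)/2 = -0*(-4) = -½*0 = 0)
l(552, -319) + 315666 = 0 + 315666 = 315666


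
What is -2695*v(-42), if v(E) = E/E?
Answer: -2695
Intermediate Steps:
v(E) = 1
-2695*v(-42) = -2695*1 = -2695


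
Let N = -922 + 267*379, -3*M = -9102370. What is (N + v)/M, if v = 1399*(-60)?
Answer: 48993/9102370 ≈ 0.0053824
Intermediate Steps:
M = 9102370/3 (M = -⅓*(-9102370) = 9102370/3 ≈ 3.0341e+6)
v = -83940
N = 100271 (N = -922 + 101193 = 100271)
(N + v)/M = (100271 - 83940)/(9102370/3) = 16331*(3/9102370) = 48993/9102370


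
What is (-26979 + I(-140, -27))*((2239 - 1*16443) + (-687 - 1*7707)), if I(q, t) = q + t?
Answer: 613445308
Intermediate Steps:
(-26979 + I(-140, -27))*((2239 - 1*16443) + (-687 - 1*7707)) = (-26979 + (-140 - 27))*((2239 - 1*16443) + (-687 - 1*7707)) = (-26979 - 167)*((2239 - 16443) + (-687 - 7707)) = -27146*(-14204 - 8394) = -27146*(-22598) = 613445308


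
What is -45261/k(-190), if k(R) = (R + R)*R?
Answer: -45261/72200 ≈ -0.62688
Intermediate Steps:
k(R) = 2*R² (k(R) = (2*R)*R = 2*R²)
-45261/k(-190) = -45261/(2*(-190)²) = -45261/(2*36100) = -45261/72200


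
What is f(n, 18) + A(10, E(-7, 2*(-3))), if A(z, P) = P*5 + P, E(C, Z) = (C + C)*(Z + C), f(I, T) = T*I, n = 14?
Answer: 1344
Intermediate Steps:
f(I, T) = I*T
E(C, Z) = 2*C*(C + Z) (E(C, Z) = (2*C)*(C + Z) = 2*C*(C + Z))
A(z, P) = 6*P (A(z, P) = 5*P + P = 6*P)
f(n, 18) + A(10, E(-7, 2*(-3))) = 14*18 + 6*(2*(-7)*(-7 + 2*(-3))) = 252 + 6*(2*(-7)*(-7 - 6)) = 252 + 6*(2*(-7)*(-13)) = 252 + 6*182 = 252 + 1092 = 1344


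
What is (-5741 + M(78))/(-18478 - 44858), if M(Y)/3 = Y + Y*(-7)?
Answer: 7145/63336 ≈ 0.11281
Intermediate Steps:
M(Y) = -18*Y (M(Y) = 3*(Y + Y*(-7)) = 3*(Y - 7*Y) = 3*(-6*Y) = -18*Y)
(-5741 + M(78))/(-18478 - 44858) = (-5741 - 18*78)/(-18478 - 44858) = (-5741 - 1404)/(-63336) = -7145*(-1/63336) = 7145/63336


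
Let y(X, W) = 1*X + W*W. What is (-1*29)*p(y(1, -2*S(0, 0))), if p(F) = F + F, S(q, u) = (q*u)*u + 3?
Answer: -2146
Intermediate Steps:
S(q, u) = 3 + q*u² (S(q, u) = q*u² + 3 = 3 + q*u²)
y(X, W) = X + W²
p(F) = 2*F
(-1*29)*p(y(1, -2*S(0, 0))) = (-1*29)*(2*(1 + (-2*(3 + 0*0²))²)) = -58*(1 + (-2*(3 + 0*0))²) = -58*(1 + (-2*(3 + 0))²) = -58*(1 + (-2*3)²) = -58*(1 + (-6)²) = -58*(1 + 36) = -58*37 = -29*74 = -2146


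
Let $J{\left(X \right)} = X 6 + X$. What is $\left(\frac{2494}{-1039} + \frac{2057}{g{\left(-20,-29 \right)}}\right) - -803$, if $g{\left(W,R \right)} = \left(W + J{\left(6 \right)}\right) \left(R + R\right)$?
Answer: $\frac{96297175}{120524} \approx 798.99$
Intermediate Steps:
$J{\left(X \right)} = 7 X$ ($J{\left(X \right)} = 6 X + X = 7 X$)
$g{\left(W,R \right)} = 2 R \left(42 + W\right)$ ($g{\left(W,R \right)} = \left(W + 7 \cdot 6\right) \left(R + R\right) = \left(W + 42\right) 2 R = \left(42 + W\right) 2 R = 2 R \left(42 + W\right)$)
$\left(\frac{2494}{-1039} + \frac{2057}{g{\left(-20,-29 \right)}}\right) - -803 = \left(\frac{2494}{-1039} + \frac{2057}{2 \left(-29\right) \left(42 - 20\right)}\right) - -803 = \left(2494 \left(- \frac{1}{1039}\right) + \frac{2057}{2 \left(-29\right) 22}\right) + 803 = \left(- \frac{2494}{1039} + \frac{2057}{-1276}\right) + 803 = \left(- \frac{2494}{1039} + 2057 \left(- \frac{1}{1276}\right)\right) + 803 = \left(- \frac{2494}{1039} - \frac{187}{116}\right) + 803 = - \frac{483597}{120524} + 803 = \frac{96297175}{120524}$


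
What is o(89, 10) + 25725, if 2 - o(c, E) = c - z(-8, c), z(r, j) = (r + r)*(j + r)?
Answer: 24342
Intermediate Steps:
z(r, j) = 2*r*(j + r) (z(r, j) = (2*r)*(j + r) = 2*r*(j + r))
o(c, E) = 130 - 17*c (o(c, E) = 2 - (c - 2*(-8)*(c - 8)) = 2 - (c - 2*(-8)*(-8 + c)) = 2 - (c - (128 - 16*c)) = 2 - (c + (-128 + 16*c)) = 2 - (-128 + 17*c) = 2 + (128 - 17*c) = 130 - 17*c)
o(89, 10) + 25725 = (130 - 17*89) + 25725 = (130 - 1513) + 25725 = -1383 + 25725 = 24342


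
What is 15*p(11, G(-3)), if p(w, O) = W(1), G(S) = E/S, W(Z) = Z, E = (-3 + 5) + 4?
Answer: 15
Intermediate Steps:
E = 6 (E = 2 + 4 = 6)
G(S) = 6/S
p(w, O) = 1
15*p(11, G(-3)) = 15*1 = 15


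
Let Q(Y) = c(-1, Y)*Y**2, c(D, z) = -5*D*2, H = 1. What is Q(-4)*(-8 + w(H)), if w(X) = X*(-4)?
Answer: -1920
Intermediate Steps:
c(D, z) = -10*D
Q(Y) = 10*Y**2 (Q(Y) = (-10*(-1))*Y**2 = 10*Y**2)
w(X) = -4*X
Q(-4)*(-8 + w(H)) = (10*(-4)**2)*(-8 - 4*1) = (10*16)*(-8 - 4) = 160*(-12) = -1920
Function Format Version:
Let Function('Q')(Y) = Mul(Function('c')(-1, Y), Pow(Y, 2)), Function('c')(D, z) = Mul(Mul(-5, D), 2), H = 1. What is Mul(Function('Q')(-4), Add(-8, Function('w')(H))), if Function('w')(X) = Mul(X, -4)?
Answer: -1920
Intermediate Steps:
Function('c')(D, z) = Mul(-10, D)
Function('Q')(Y) = Mul(10, Pow(Y, 2)) (Function('Q')(Y) = Mul(Mul(-10, -1), Pow(Y, 2)) = Mul(10, Pow(Y, 2)))
Function('w')(X) = Mul(-4, X)
Mul(Function('Q')(-4), Add(-8, Function('w')(H))) = Mul(Mul(10, Pow(-4, 2)), Add(-8, Mul(-4, 1))) = Mul(Mul(10, 16), Add(-8, -4)) = Mul(160, -12) = -1920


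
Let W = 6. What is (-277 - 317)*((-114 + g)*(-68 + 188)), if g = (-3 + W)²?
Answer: 7484400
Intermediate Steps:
g = 9 (g = (-3 + 6)² = 3² = 9)
(-277 - 317)*((-114 + g)*(-68 + 188)) = (-277 - 317)*((-114 + 9)*(-68 + 188)) = -(-62370)*120 = -594*(-12600) = 7484400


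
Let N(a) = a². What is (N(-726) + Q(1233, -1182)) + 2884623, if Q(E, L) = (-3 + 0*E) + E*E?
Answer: 4931985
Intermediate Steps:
Q(E, L) = -3 + E² (Q(E, L) = (-3 + 0) + E² = -3 + E²)
(N(-726) + Q(1233, -1182)) + 2884623 = ((-726)² + (-3 + 1233²)) + 2884623 = (527076 + (-3 + 1520289)) + 2884623 = (527076 + 1520286) + 2884623 = 2047362 + 2884623 = 4931985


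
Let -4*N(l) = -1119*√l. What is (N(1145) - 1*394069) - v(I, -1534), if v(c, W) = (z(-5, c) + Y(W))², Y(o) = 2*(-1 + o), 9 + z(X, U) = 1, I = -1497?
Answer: -9868153 + 1119*√1145/4 ≈ -9.8587e+6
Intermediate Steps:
z(X, U) = -8 (z(X, U) = -9 + 1 = -8)
Y(o) = -2 + 2*o
N(l) = 1119*√l/4 (N(l) = -(-1119)*√l/4 = 1119*√l/4)
v(c, W) = (-10 + 2*W)² (v(c, W) = (-8 + (-2 + 2*W))² = (-10 + 2*W)²)
(N(1145) - 1*394069) - v(I, -1534) = (1119*√1145/4 - 1*394069) - 4*(-5 - 1534)² = (1119*√1145/4 - 394069) - 4*(-1539)² = (-394069 + 1119*√1145/4) - 4*2368521 = (-394069 + 1119*√1145/4) - 1*9474084 = (-394069 + 1119*√1145/4) - 9474084 = -9868153 + 1119*√1145/4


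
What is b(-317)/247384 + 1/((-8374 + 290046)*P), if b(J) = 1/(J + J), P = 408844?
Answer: -7187691607/1128865469565872288 ≈ -6.3672e-9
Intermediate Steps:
b(J) = 1/(2*J)
b(-317)/247384 + 1/((-8374 + 290046)*P) = ((½)/(-317))/247384 + 1/((-8374 + 290046)*408844) = ((½)*(-1/317))*(1/247384) + (1/408844)/281672 = -1/634*1/247384 + (1/281672)*(1/408844) = -1/156841456 + 1/115159907168 = -7187691607/1128865469565872288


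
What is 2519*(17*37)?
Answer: 1584451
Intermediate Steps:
2519*(17*37) = 2519*629 = 1584451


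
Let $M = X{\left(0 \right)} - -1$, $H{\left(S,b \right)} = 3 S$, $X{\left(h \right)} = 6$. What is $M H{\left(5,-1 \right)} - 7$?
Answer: $98$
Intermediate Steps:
$M = 7$ ($M = 6 - -1 = 6 + 1 = 7$)
$M H{\left(5,-1 \right)} - 7 = 7 \cdot 3 \cdot 5 - 7 = 7 \cdot 15 - 7 = 105 - 7 = 98$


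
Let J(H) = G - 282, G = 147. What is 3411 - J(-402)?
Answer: 3546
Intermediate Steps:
J(H) = -135 (J(H) = 147 - 282 = -135)
3411 - J(-402) = 3411 - 1*(-135) = 3411 + 135 = 3546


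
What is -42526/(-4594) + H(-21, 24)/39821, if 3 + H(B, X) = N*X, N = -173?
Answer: 837169888/91468837 ≈ 9.1525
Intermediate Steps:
H(B, X) = -3 - 173*X
-42526/(-4594) + H(-21, 24)/39821 = -42526/(-4594) + (-3 - 173*24)/39821 = -42526*(-1/4594) + (-3 - 4152)*(1/39821) = 21263/2297 - 4155*1/39821 = 21263/2297 - 4155/39821 = 837169888/91468837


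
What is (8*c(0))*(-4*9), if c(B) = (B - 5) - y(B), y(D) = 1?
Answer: 1728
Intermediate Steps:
c(B) = -6 + B (c(B) = (B - 5) - 1*1 = (-5 + B) - 1 = -6 + B)
(8*c(0))*(-4*9) = (8*(-6 + 0))*(-4*9) = (8*(-6))*(-36) = -48*(-36) = 1728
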